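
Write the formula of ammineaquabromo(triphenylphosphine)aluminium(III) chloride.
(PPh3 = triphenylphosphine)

Ligands: 1 aqua (H2O, neutral), 1 triphenylphosphine (PPh3, neutral), 1 bromo (Br, -1), 1 ammine (NH3, neutral). Ligand charge sum = -1.
With Al in oxidation state +3, the complex ion is [Al...]^2+.
Charge balance with chloride (-1) requires 1 complex ion per 2 chloride.

[AlBr(H2O)(NH3)(PPh3)]Cl2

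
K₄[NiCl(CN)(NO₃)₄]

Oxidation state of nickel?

+2

4 potassium outside the brackets (+1 each) → the complex ion is 4−.
Ligand charges: 1×CN = -1; 4×NO3 = -4; 1×Cl = -1; sum -6.
Ni + (-6) = 4− ⇒ Ni is +2.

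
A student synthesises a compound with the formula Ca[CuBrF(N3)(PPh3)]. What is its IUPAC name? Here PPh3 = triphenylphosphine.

The 1 calcium counter-ion carries a total charge of +2, so each complex ion is 2−.
Ligand charges: 1×triphenylphosphine (neutral), 1×bromo (-1 each), 1×fluoro (-1 each), 1×azido (-1 each); total -3. So Cu + (-3) = 2−, giving Cu = +1.
Ligands are named alphabetically: azido before bromo before fluoro before triphenylphosphine.
The complex ion is anionic, so copper takes the -ate form cuprate(I).

calcium azidobromofluoro(triphenylphosphine)cuprate(I)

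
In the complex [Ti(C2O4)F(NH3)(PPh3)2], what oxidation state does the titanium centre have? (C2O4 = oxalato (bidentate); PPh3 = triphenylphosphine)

+3

No counter-ion: the bracketed complex is neutral.
Ligand charges: 1×C2O4 = -2; 1×NH3 neutral; 2×PPh3 neutral; 1×F = -1; sum -3.
Ti + (-3) = 0 ⇒ Ti is +3.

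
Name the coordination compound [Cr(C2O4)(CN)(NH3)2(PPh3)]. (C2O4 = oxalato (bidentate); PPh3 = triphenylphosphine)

There is no counter-ion, so the complex is neutral overall.
Ligand charges: 2×ammine (neutral), 1×oxalato (-2 each), 1×triphenylphosphine (neutral), 1×cyano (-1 each); total -3. So Cr + (-3) = 0, giving Cr = +3.
Ligands are named alphabetically: ammine before cyano before oxalato before triphenylphosphine.

diamminecyanooxalato(triphenylphosphine)chromium(III)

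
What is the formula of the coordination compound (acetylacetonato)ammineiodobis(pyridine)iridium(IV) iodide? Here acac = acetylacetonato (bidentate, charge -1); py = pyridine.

Ligands: 1 iodo (I, -1), 1 acetylacetonato (acac, -1), 1 ammine (NH3, neutral), 2 pyridine (py, neutral). Ligand charge sum = -2.
Charge balance with iodide (-1) requires 1 complex ion per 2 iodide.

[Ir(acac)I(NH3)(py)2]I2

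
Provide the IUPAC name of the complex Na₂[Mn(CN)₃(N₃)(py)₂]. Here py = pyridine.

sodium azidotricyanobis(pyridine)manganate(II)

The 2 sodium counter-ions carry a total charge of +2, so each complex ion is 2−.
Ligand charges: 1×azido (-1 each), 3×cyano (-1 each), 2×pyridine (neutral); total -4. So Mn + (-4) = 2−, giving Mn = +2.
Ligands are named alphabetically: azido before cyano before pyridine.
The complex ion is anionic, so manganese takes the -ate form manganate(II).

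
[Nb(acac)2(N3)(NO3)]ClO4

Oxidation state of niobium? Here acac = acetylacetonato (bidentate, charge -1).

1 perchlorate outside the brackets (-1 each) → the complex ion is 1+.
Ligand charges: 1×N3 = -1; 1×NO3 = -1; 2×acac = -2; sum -4.
Nb + (-4) = 1+ ⇒ Nb is +5.

+5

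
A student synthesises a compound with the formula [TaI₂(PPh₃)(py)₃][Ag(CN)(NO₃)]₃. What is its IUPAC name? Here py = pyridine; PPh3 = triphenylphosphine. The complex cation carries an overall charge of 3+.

The complex cation is given as 3+; its ligand charges sum to -2, so Ta = +5.
With 3 anions per cation, each anion must be 3/3 = 1−.
Anion: ligand charges sum to -2; for the ion to be 1−, Ag = +1.

diiodotris(pyridine)(triphenylphosphine)tantalum(V) cyanonitratoargentate(I)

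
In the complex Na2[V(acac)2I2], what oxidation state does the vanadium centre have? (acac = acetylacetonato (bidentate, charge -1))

2 sodium outside the brackets (+1 each) → the complex ion is 2−.
Ligand charges: 2×acac = -2; 2×I = -2; sum -4.
V + (-4) = 2− ⇒ V is +2.

+2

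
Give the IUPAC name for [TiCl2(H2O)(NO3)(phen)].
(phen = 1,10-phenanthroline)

aquadichloronitrato(1,10-phenanthroline)titanium(III)

There is no counter-ion, so the complex is neutral overall.
Ligand charges: 2×chloro (-1 each), 1×nitrato (-1 each), 1×aqua (neutral), 1×1,10-phenanthroline (neutral); total -3. So Ti + (-3) = 0, giving Ti = +3.
Ligands are named alphabetically: aqua before chloro before nitrato before phenanthroline.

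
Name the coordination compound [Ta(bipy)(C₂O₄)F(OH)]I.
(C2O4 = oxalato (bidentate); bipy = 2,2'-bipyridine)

(2,2'-bipyridine)fluorohydroxooxalatotantalum(V) iodide

The 1 iodide counter-ion carries a total charge of -1, so each complex ion is 1+.
Ligand charges: 1×oxalato (-2 each), 1×fluoro (-1 each), 1×hydroxo (-1 each), 1×2,2'-bipyridine (neutral); total -4. So Ta + (-4) = 1+, giving Ta = +5.
Ligands are named alphabetically: bipyridine before fluoro before hydroxo before oxalato.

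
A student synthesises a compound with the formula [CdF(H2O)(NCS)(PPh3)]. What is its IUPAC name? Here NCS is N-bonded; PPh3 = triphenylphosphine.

There is no counter-ion, so the complex is neutral overall.
Ligand charges: 1×aqua (neutral), 1×isothiocyanato (-1 each), 1×fluoro (-1 each), 1×triphenylphosphine (neutral); total -2. So Cd + (-2) = 0, giving Cd = +2.
Ligands are named alphabetically: aqua before fluoro before isothiocyanato before triphenylphosphine.

aquafluoroisothiocyanato(triphenylphosphine)cadmium(II)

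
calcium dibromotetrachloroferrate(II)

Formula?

Ligands: 4 chloro (Cl, -1), 2 bromo (Br, -1). Ligand charge sum = -6.
Charge balance with calcium (+2) requires 1 complex ion per 2 calcium.

Ca2[FeBr2Cl4]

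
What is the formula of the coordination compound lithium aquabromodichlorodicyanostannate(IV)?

Li[SnBrCl2(CN)2(H2O)]

Ligands: 1 aqua (H2O, neutral), 2 chloro (Cl, -1), 1 bromo (Br, -1), 2 cyano (CN, -1). Ligand charge sum = -5.
With Sn in oxidation state +4, the complex ion is [Sn...]^1−.
Charge balance with lithium (+1) requires 1 complex ion per 1 lithium.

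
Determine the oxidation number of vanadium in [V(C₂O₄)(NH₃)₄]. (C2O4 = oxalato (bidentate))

No counter-ion: the bracketed complex is neutral.
Ligand charges: 4×NH3 neutral; 1×C2O4 = -2; sum -2.
V + (-2) = 0 ⇒ V is +2.

+2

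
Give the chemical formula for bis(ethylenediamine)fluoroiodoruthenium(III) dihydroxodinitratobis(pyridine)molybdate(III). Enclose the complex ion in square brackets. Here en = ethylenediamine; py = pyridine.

[Ru(en)2FI][Mo(NO3)2(OH)2(py)2]

Cation [Ru…]: ligand charges -2, Ru(III) ⇒ ion charge 1+.
Anion [Mo…]: ligand charges -4, Mo(III) ⇒ ion charge 1−.
One 1+ cation balances one 1− anion.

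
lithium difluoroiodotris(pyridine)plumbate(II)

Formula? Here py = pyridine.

Li[PbF2I(py)3]

Ligands: 2 fluoro (F, -1), 1 iodo (I, -1), 3 pyridine (py, neutral). Ligand charge sum = -3.
With Pb in oxidation state +2, the complex ion is [Pb...]^1−.
Charge balance with lithium (+1) requires 1 complex ion per 1 lithium.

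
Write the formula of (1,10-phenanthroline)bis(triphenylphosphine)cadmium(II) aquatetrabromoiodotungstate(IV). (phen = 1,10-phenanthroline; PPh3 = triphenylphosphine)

[Cd(phen)(PPh3)2][WBr4(H2O)I]2

Cation [Cd…]: ligand charges 0, Cd(II) ⇒ ion charge 2+.
Anion [W…]: ligand charges -5, W(IV) ⇒ ion charge 1−.
One 2+ cation requires 2 of the 1− anion.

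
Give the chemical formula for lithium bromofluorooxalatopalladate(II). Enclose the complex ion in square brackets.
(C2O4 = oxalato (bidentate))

Li2[PdBr(C2O4)F]

Ligands: 1 fluoro (F, -1), 1 oxalato (C2O4, -2), 1 bromo (Br, -1). Ligand charge sum = -4.
With Pd in oxidation state +2, the complex ion is [Pd...]^2−.
Charge balance with lithium (+1) requires 1 complex ion per 2 lithium.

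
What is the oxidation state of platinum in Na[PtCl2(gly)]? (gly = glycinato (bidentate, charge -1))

1 sodium outside the brackets (+1 each) → the complex ion is 1−.
Ligand charges: 2×Cl = -2; 1×gly = -1; sum -3.
Pt + (-3) = 1− ⇒ Pt is +2.

+2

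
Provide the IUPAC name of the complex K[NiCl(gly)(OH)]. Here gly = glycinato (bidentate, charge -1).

potassium chloro(glycinato)hydroxonickelate(II)

The 1 potassium counter-ion carries a total charge of +1, so each complex ion is 1−.
Ligand charges: 1×hydroxo (-1 each), 1×chloro (-1 each), 1×glycinato (-1 each); total -3. So Ni + (-3) = 1−, giving Ni = +2.
The complex ion is anionic, so nickel takes the -ate form nickelate(II).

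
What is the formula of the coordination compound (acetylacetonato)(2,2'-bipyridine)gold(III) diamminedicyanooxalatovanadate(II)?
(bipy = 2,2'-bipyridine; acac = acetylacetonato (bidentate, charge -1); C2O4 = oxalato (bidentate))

Cation [Au…]: ligand charges -1, Au(III) ⇒ ion charge 2+.
Anion [V…]: ligand charges -4, V(II) ⇒ ion charge 2−.
One 2+ cation balances one 2− anion.

[Au(acac)(bipy)][V(C2O4)(CN)2(NH3)2]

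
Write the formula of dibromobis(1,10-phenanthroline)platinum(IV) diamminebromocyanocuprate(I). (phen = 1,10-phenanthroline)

Cation [Pt…]: ligand charges -2, Pt(IV) ⇒ ion charge 2+.
Anion [Cu…]: ligand charges -2, Cu(I) ⇒ ion charge 1−.

[PtBr2(phen)2][CuBr(CN)(NH3)2]2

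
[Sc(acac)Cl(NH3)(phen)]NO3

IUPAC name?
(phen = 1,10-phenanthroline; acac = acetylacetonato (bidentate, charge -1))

(acetylacetonato)amminechloro(1,10-phenanthroline)scandium(III) nitrate

The 1 nitrate counter-ion carries a total charge of -1, so each complex ion is 1+.
Ligand charges: 1×1,10-phenanthroline (neutral), 1×acetylacetonato (-1 each), 1×chloro (-1 each), 1×ammine (neutral); total -2. So Sc + (-2) = 1+, giving Sc = +3.
Ligands are named alphabetically: acetylacetonato before ammine before chloro before phenanthroline.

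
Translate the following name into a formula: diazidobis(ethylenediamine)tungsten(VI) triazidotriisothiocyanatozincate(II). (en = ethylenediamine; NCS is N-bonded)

Cation [W…]: ligand charges -2, W(VI) ⇒ ion charge 4+.
Anion [Zn…]: ligand charges -6, Zn(II) ⇒ ion charge 4−.
One 4+ cation balances one 4− anion.

[W(en)2(N3)2][Zn(N3)3(NCS)3]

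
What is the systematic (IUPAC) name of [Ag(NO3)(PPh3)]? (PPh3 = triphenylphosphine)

nitrato(triphenylphosphine)silver(I)

There is no counter-ion, so the complex is neutral overall.
Ligand charges: 1×triphenylphosphine (neutral), 1×nitrato (-1 each); total -1. So Ag + (-1) = 0, giving Ag = +1.
Ligands are named alphabetically: nitrato before triphenylphosphine.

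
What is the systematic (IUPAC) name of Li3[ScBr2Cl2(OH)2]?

The 3 lithium counter-ions carry a total charge of +3, so each complex ion is 3−.
Ligand charges: 2×hydroxo (-1 each), 2×chloro (-1 each), 2×bromo (-1 each); total -6. So Sc + (-6) = 3−, giving Sc = +3.
Ligands are named alphabetically: bromo before chloro before hydroxo.
The complex ion is anionic, so scandium takes the -ate form scandate(III).

lithium dibromodichlorodihydroxoscandate(III)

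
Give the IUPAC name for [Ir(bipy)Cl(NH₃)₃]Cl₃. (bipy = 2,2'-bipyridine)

The 3 chloride counter-ions carry a total charge of -3, so each complex ion is 3+.
Ligand charges: 1×2,2'-bipyridine (neutral), 1×chloro (-1 each), 3×ammine (neutral); total -1. So Ir + (-1) = 3+, giving Ir = +4.
Ligands are named alphabetically: ammine before bipyridine before chloro.

triammine(2,2'-bipyridine)chloroiridium(IV) chloride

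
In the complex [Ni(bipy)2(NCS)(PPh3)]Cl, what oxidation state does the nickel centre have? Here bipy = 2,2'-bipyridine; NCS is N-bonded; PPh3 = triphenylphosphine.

+2

1 chloride outside the brackets (-1 each) → the complex ion is 1+.
Ligand charges: 2×bipy neutral; 1×NCS = -1; 1×PPh3 neutral; sum -1.
Ni + (-1) = 1+ ⇒ Ni is +2.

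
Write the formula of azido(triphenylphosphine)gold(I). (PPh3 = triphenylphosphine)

Ligands: 1 triphenylphosphine (PPh3, neutral), 1 azido (N3, -1). Ligand charge sum = -1.
With Au in oxidation state +1, the complex ion is [Au...].

[Au(N3)(PPh3)]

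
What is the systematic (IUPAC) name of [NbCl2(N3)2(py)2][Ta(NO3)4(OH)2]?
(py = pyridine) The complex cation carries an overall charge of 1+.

The complex cation is given as 1+; its ligand charges sum to -4, so Nb = +5.
A 1:1 salt means the anion carries the equal and opposite charge, 1−.
Anion: ligand charges sum to -6; for the ion to be 1−, Ta = +5.

diazidodichlorobis(pyridine)niobium(V) dihydroxotetranitratotantalate(V)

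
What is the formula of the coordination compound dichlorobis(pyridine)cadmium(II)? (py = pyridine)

Ligands: 2 pyridine (py, neutral), 2 chloro (Cl, -1). Ligand charge sum = -2.
With Cd in oxidation state +2, the complex ion is [Cd...].

[CdCl2(py)2]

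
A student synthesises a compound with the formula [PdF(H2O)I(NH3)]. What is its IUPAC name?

There is no counter-ion, so the complex is neutral overall.
Ligand charges: 1×aqua (neutral), 1×ammine (neutral), 1×fluoro (-1 each), 1×iodo (-1 each); total -2. So Pd + (-2) = 0, giving Pd = +2.
Ligands are named alphabetically: ammine before aqua before fluoro before iodo.

ammineaquafluoroiodopalladium(II)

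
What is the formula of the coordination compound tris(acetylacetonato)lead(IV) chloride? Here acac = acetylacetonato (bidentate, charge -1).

[Pb(acac)3]Cl

Ligands: 3 acetylacetonato (acac, -1). Ligand charge sum = -3.
With Pb in oxidation state +4, the complex ion is [Pb...]^1+.
Charge balance with chloride (-1) requires 1 complex ion per 1 chloride.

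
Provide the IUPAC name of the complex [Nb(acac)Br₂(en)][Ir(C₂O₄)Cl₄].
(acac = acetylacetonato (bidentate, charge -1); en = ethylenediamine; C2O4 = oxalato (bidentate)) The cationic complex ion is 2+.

The complex cation is given as 2+; its ligand charges sum to -3, so Nb = +5.
A 1:1 salt means the anion carries the equal and opposite charge, 2−.
Anion: ligand charges sum to -6; for the ion to be 2−, Ir = +4.

(acetylacetonato)dibromo(ethylenediamine)niobium(V) tetrachlorooxalatoiridate(IV)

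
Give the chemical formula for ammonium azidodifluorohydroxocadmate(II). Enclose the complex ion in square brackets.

(NH4)2[CdF2(N3)(OH)]

Ligands: 1 hydroxo (OH, -1), 1 azido (N3, -1), 2 fluoro (F, -1). Ligand charge sum = -4.
Charge balance with ammonium (+1) requires 1 complex ion per 2 ammonium.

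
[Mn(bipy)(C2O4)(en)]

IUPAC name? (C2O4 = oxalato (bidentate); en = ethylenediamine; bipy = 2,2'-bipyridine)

There is no counter-ion, so the complex is neutral overall.
Ligand charges: 1×oxalato (-2 each), 1×ethylenediamine (neutral), 1×2,2'-bipyridine (neutral); total -2. So Mn + (-2) = 0, giving Mn = +2.
Ligands are named alphabetically: bipyridine before ethylenediamine before oxalato.

(2,2'-bipyridine)(ethylenediamine)oxalatomanganese(II)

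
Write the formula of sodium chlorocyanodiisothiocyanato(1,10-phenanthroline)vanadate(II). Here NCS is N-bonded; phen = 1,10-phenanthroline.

Ligands: 2 isothiocyanato (NCS, -1), 1 cyano (CN, -1), 1 chloro (Cl, -1), 1 1,10-phenanthroline (phen, neutral). Ligand charge sum = -4.
Charge balance with sodium (+1) requires 1 complex ion per 2 sodium.

Na2[VCl(CN)(NCS)2(phen)]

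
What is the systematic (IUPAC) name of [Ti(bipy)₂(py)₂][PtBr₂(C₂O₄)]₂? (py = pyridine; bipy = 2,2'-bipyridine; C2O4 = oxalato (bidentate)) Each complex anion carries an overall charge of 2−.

bis(2,2'-bipyridine)bis(pyridine)titanium(IV) dibromooxalatoplatinate(II)

Both ions are complex: the cation is named first with the plain metal name, the anion second with the -ate form; each ion's ligands are alphabetised independently.
The complex anion is given as 2−; its ligand charges sum to -4, so Pt = +2.
With 2 anions per cation, the cation must be 2×2 = 4+.
Cation: ligand charges sum to 0; for the ion to be 4+, Ti = +4.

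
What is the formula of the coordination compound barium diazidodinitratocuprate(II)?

Ligands: 2 azido (N3, -1), 2 nitrato (NO3, -1). Ligand charge sum = -4.
With Cu in oxidation state +2, the complex ion is [Cu...]^2−.
Charge balance with barium (+2) requires 1 complex ion per 1 barium.

Ba[Cu(N3)2(NO3)2]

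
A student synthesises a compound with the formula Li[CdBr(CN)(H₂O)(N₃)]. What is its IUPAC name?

The 1 lithium counter-ion carries a total charge of +1, so each complex ion is 1−.
Ligand charges: 1×aqua (neutral), 1×cyano (-1 each), 1×bromo (-1 each), 1×azido (-1 each); total -3. So Cd + (-3) = 1−, giving Cd = +2.
Ligands are named alphabetically: aqua before azido before bromo before cyano.
The complex ion is anionic, so cadmium takes the -ate form cadmate(II).

lithium aquaazidobromocyanocadmate(II)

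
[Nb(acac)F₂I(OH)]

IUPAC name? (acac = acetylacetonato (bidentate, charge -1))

There is no counter-ion, so the complex is neutral overall.
Ligand charges: 1×hydroxo (-1 each), 1×iodo (-1 each), 1×acetylacetonato (-1 each), 2×fluoro (-1 each); total -5. So Nb + (-5) = 0, giving Nb = +5.
Ligands are named alphabetically: acetylacetonato before fluoro before hydroxo before iodo.

(acetylacetonato)difluorohydroxoiodoniobium(V)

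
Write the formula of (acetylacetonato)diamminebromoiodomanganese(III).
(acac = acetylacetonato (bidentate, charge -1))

[Mn(acac)BrI(NH3)2]

Ligands: 1 bromo (Br, -1), 1 acetylacetonato (acac, -1), 2 ammine (NH3, neutral), 1 iodo (I, -1). Ligand charge sum = -3.
With Mn in oxidation state +3, the complex ion is [Mn...].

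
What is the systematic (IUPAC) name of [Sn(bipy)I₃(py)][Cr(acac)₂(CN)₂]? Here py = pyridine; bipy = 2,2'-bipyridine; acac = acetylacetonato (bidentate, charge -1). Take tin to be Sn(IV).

(2,2'-bipyridine)triiodo(pyridine)tin(IV) bis(acetylacetonato)dicyanochromate(III)

Both ions are complex: the cation is named first with the plain metal name, the anion second with the -ate form; each ion's ligands are alphabetised independently.
Sn is given as +4; the cation's ligand charges sum to -3, so the complex cation is 1+.
A 1:1 salt means the anion carries the equal and opposite charge, 1−.
Anion: ligand charges sum to -4; for the ion to be 1−, Cr = +3.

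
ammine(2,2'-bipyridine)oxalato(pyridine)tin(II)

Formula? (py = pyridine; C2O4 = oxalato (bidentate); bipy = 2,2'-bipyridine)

[Sn(bipy)(C2O4)(NH3)(py)]

Ligands: 1 pyridine (py, neutral), 1 oxalato (C2O4, -2), 1 ammine (NH3, neutral), 1 2,2'-bipyridine (bipy, neutral). Ligand charge sum = -2.
With Sn in oxidation state +2, the complex ion is [Sn...].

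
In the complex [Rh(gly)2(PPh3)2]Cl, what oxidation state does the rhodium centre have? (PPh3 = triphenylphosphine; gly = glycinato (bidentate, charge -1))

1 chloride outside the brackets (-1 each) → the complex ion is 1+.
Ligand charges: 2×PPh3 neutral; 2×gly = -2; sum -2.
Rh + (-2) = 1+ ⇒ Rh is +3.

+3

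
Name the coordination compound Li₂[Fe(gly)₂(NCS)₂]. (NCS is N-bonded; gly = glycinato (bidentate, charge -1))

The 2 lithium counter-ions carry a total charge of +2, so each complex ion is 2−.
Ligand charges: 2×isothiocyanato (-1 each), 2×glycinato (-1 each); total -4. So Fe + (-4) = 2−, giving Fe = +2.
Ligands are named alphabetically: glycinato before isothiocyanato.
The complex ion is anionic, so iron takes the -ate form ferrate(II).

lithium bis(glycinato)diisothiocyanatoferrate(II)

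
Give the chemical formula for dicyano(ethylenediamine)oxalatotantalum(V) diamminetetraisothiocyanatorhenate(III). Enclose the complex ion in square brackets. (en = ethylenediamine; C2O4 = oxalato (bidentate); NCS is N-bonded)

[Ta(C2O4)(CN)2(en)][Re(NCS)4(NH3)2]

Cation [Ta…]: ligand charges -4, Ta(V) ⇒ ion charge 1+.
Anion [Re…]: ligand charges -4, Re(III) ⇒ ion charge 1−.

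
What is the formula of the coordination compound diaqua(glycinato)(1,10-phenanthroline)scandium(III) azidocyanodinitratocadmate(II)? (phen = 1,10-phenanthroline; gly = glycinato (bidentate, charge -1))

[Sc(gly)(H2O)2(phen)][Cd(CN)(N3)(NO3)2]

Cation [Sc…]: ligand charges -1, Sc(III) ⇒ ion charge 2+.
Anion [Cd…]: ligand charges -4, Cd(II) ⇒ ion charge 2−.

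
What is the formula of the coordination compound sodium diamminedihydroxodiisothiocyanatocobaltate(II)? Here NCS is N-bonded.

Ligands: 2 hydroxo (OH, -1), 2 ammine (NH3, neutral), 2 isothiocyanato (NCS, -1). Ligand charge sum = -4.
With Co in oxidation state +2, the complex ion is [Co...]^2−.
Charge balance with sodium (+1) requires 1 complex ion per 2 sodium.

Na2[Co(NCS)2(NH3)2(OH)2]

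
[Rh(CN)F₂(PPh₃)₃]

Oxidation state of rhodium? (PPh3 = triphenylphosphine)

No counter-ion: the bracketed complex is neutral.
Ligand charges: 2×F = -2; 1×CN = -1; 3×PPh3 neutral; sum -3.
Rh + (-3) = 0 ⇒ Rh is +3.

+3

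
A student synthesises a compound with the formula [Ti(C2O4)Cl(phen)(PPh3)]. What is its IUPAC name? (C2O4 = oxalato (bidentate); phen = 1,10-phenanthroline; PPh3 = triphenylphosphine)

There is no counter-ion, so the complex is neutral overall.
Ligand charges: 1×chloro (-1 each), 1×oxalato (-2 each), 1×1,10-phenanthroline (neutral), 1×triphenylphosphine (neutral); total -3. So Ti + (-3) = 0, giving Ti = +3.
Ligands are named alphabetically: chloro before oxalato before phenanthroline before triphenylphosphine.

chlorooxalato(1,10-phenanthroline)(triphenylphosphine)titanium(III)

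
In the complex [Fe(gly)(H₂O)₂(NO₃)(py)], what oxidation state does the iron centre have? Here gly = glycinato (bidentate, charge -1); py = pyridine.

+2

No counter-ion: the bracketed complex is neutral.
Ligand charges: 1×gly = -1; 1×NO3 = -1; 2×H2O neutral; 1×py neutral; sum -2.
Fe + (-2) = 0 ⇒ Fe is +2.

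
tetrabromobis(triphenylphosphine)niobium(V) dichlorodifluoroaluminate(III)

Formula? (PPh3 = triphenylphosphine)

[NbBr4(PPh3)2][AlCl2F2]

Cation [Nb…]: ligand charges -4, Nb(V) ⇒ ion charge 1+.
Anion [Al…]: ligand charges -4, Al(III) ⇒ ion charge 1−.
One 1+ cation balances one 1− anion.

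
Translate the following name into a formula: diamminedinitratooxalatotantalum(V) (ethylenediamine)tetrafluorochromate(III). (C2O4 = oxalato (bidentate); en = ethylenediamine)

Cation [Ta…]: ligand charges -4, Ta(V) ⇒ ion charge 1+.
Anion [Cr…]: ligand charges -4, Cr(III) ⇒ ion charge 1−.
One 1+ cation balances one 1− anion.

[Ta(C2O4)(NH3)2(NO3)2][Cr(en)F4]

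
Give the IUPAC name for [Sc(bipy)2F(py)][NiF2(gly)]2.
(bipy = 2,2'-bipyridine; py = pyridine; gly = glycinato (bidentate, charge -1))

Scandium is always +3 in its complexes; the cation's ligand charges sum to -1, so the complex cation is 2+.
With 2 anions per cation, each anion must be 2/2 = 1−.
Anion: ligand charges sum to -3; for the ion to be 1−, Ni = +2.

bis(2,2'-bipyridine)fluoro(pyridine)scandium(III) difluoro(glycinato)nickelate(II)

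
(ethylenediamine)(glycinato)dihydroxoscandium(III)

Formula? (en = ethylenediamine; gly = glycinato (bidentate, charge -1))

[Sc(en)(gly)(OH)2]

Ligands: 1 ethylenediamine (en, neutral), 2 hydroxo (OH, -1), 1 glycinato (gly, -1). Ligand charge sum = -3.
With Sc in oxidation state +3, the complex ion is [Sc...].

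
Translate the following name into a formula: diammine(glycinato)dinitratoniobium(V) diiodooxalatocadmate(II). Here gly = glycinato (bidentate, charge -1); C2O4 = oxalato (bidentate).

Cation [Nb…]: ligand charges -3, Nb(V) ⇒ ion charge 2+.
Anion [Cd…]: ligand charges -4, Cd(II) ⇒ ion charge 2−.
One 2+ cation balances one 2− anion.

[Nb(gly)(NH3)2(NO3)2][Cd(C2O4)I2]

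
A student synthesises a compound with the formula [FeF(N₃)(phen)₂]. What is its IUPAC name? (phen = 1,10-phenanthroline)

azidofluorobis(1,10-phenanthroline)iron(II)

There is no counter-ion, so the complex is neutral overall.
Ligand charges: 2×1,10-phenanthroline (neutral), 1×fluoro (-1 each), 1×azido (-1 each); total -2. So Fe + (-2) = 0, giving Fe = +2.
Ligands are named alphabetically: azido before fluoro before phenanthroline.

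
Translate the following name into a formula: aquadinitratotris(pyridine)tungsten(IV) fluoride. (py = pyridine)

Ligands: 2 nitrato (NO3, -1), 3 pyridine (py, neutral), 1 aqua (H2O, neutral). Ligand charge sum = -2.
Charge balance with fluoride (-1) requires 1 complex ion per 2 fluoride.

[W(H2O)(NO3)2(py)3]F2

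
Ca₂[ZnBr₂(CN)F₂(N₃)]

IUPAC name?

calcium azidodibromocyanodifluorozincate(II)

The 2 calcium counter-ions carry a total charge of +4, so each complex ion is 4−.
Ligand charges: 2×bromo (-1 each), 2×fluoro (-1 each), 1×azido (-1 each), 1×cyano (-1 each); total -6. So Zn + (-6) = 4−, giving Zn = +2.
The complex ion is anionic, so zinc takes the -ate form zincate(II).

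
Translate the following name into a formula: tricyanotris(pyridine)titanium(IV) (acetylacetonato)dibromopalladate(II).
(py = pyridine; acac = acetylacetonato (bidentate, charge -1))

Cation [Ti…]: ligand charges -3, Ti(IV) ⇒ ion charge 1+.
Anion [Pd…]: ligand charges -3, Pd(II) ⇒ ion charge 1−.

[Ti(CN)3(py)3][Pd(acac)Br2]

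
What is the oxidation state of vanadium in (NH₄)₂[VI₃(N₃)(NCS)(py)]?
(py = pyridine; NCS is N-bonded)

+3

2 ammonium outside the brackets (+1 each) → the complex ion is 2−.
Ligand charges: 1×N3 = -1; 3×I = -3; 1×py neutral; 1×NCS = -1; sum -5.
V + (-5) = 2− ⇒ V is +3.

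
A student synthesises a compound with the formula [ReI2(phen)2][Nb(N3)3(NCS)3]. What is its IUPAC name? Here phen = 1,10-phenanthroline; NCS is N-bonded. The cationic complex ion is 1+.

Both ions are complex: the cation is named first with the plain metal name, the anion second with the -ate form; each ion's ligands are alphabetised independently.
The complex cation is given as 1+; its ligand charges sum to -2, so Re = +3.
A 1:1 salt means the anion carries the equal and opposite charge, 1−.
Anion: ligand charges sum to -6; for the ion to be 1−, Nb = +5.

diiodobis(1,10-phenanthroline)rhenium(III) triazidotriisothiocyanatoniobate(V)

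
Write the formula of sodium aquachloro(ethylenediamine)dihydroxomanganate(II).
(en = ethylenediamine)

Ligands: 1 chloro (Cl, -1), 2 hydroxo (OH, -1), 1 aqua (H2O, neutral), 1 ethylenediamine (en, neutral). Ligand charge sum = -3.
With Mn in oxidation state +2, the complex ion is [Mn...]^1−.
Charge balance with sodium (+1) requires 1 complex ion per 1 sodium.

Na[MnCl(en)(H2O)(OH)2]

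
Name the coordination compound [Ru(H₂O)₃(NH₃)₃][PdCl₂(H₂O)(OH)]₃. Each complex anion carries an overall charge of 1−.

Both ions are complex: the cation is named first with the plain metal name, the anion second with the -ate form; each ion's ligands are alphabetised independently.
The complex anion is given as 1−; its ligand charges sum to -3, so Pd = +2.
With 3 anions per cation, the cation must be 3×1 = 3+.
Cation: ligand charges sum to 0; for the ion to be 3+, Ru = +3.

triamminetriaquaruthenium(III) aquadichlorohydroxopalladate(II)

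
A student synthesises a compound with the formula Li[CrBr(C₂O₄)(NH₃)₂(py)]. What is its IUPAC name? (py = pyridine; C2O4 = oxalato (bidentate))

lithium diamminebromooxalato(pyridine)chromate(II)

The 1 lithium counter-ion carries a total charge of +1, so each complex ion is 1−.
Ligand charges: 1×pyridine (neutral), 2×ammine (neutral), 1×oxalato (-2 each), 1×bromo (-1 each); total -3. So Cr + (-3) = 1−, giving Cr = +2.
Ligands are named alphabetically: ammine before bromo before oxalato before pyridine.
The complex ion is anionic, so chromium takes the -ate form chromate(II).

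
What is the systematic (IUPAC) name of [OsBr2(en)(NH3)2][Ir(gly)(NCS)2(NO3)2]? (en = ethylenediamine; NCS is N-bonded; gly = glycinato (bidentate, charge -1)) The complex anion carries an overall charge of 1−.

Both ions are complex: the cation is named first with the plain metal name, the anion second with the -ate form; each ion's ligands are alphabetised independently.
The complex anion is given as 1−; its ligand charges sum to -5, so Ir = +4.
A 1:1 salt means the cation carries the equal and opposite charge, 1+.
Cation: ligand charges sum to -2; for the ion to be 1+, Os = +3.

diamminedibromo(ethylenediamine)osmium(III) (glycinato)diisothiocyanatodinitratoiridate(IV)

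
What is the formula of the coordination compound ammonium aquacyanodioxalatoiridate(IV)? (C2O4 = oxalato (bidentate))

NH4[Ir(C2O4)2(CN)(H2O)]

Ligands: 2 oxalato (C2O4, -2), 1 cyano (CN, -1), 1 aqua (H2O, neutral). Ligand charge sum = -5.
With Ir in oxidation state +4, the complex ion is [Ir...]^1−.
Charge balance with ammonium (+1) requires 1 complex ion per 1 ammonium.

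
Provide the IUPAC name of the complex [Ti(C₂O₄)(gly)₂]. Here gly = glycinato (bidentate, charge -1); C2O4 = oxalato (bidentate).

bis(glycinato)oxalatotitanium(IV)

There is no counter-ion, so the complex is neutral overall.
Ligand charges: 2×glycinato (-1 each), 1×oxalato (-2 each); total -4. So Ti + (-4) = 0, giving Ti = +4.
Ligands are named alphabetically: glycinato before oxalato.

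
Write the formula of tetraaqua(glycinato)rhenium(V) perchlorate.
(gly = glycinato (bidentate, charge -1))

[Re(gly)(H2O)4](ClO4)4

Ligands: 4 aqua (H2O, neutral), 1 glycinato (gly, -1). Ligand charge sum = -1.
With Re in oxidation state +5, the complex ion is [Re...]^4+.
Charge balance with perchlorate (-1) requires 1 complex ion per 4 perchlorate.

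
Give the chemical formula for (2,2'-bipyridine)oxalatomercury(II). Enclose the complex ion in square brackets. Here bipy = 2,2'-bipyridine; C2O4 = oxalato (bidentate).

[Hg(bipy)(C2O4)]

Ligands: 1 2,2'-bipyridine (bipy, neutral), 1 oxalato (C2O4, -2). Ligand charge sum = -2.
With Hg in oxidation state +2, the complex ion is [Hg...].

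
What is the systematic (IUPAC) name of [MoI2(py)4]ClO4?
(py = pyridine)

diiodotetrakis(pyridine)molybdenum(III) perchlorate

The 1 perchlorate counter-ion carries a total charge of -1, so each complex ion is 1+.
Ligand charges: 2×iodo (-1 each), 4×pyridine (neutral); total -2. So Mo + (-2) = 1+, giving Mo = +3.
Ligands are named alphabetically: iodo before pyridine.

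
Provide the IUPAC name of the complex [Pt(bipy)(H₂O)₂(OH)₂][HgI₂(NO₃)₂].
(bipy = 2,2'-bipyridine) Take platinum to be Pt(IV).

diaqua(2,2'-bipyridine)dihydroxoplatinum(IV) diiododinitratomercurate(II)

Pt is given as +4; the cation's ligand charges sum to -2, so the complex cation is 2+.
A 1:1 salt means the anion carries the equal and opposite charge, 2−.
Anion: ligand charges sum to -4; for the ion to be 2−, Hg = +2.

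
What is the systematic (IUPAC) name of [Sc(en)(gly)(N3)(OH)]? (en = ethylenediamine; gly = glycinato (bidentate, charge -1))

azido(ethylenediamine)(glycinato)hydroxoscandium(III)

There is no counter-ion, so the complex is neutral overall.
Ligand charges: 1×ethylenediamine (neutral), 1×azido (-1 each), 1×hydroxo (-1 each), 1×glycinato (-1 each); total -3. So Sc + (-3) = 0, giving Sc = +3.
Ligands are named alphabetically: azido before ethylenediamine before glycinato before hydroxo.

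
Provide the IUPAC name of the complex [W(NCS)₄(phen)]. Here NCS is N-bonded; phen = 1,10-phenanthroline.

There is no counter-ion, so the complex is neutral overall.
Ligand charges: 4×isothiocyanato (-1 each), 1×1,10-phenanthroline (neutral); total -4. So W + (-4) = 0, giving W = +4.
Ligands are named alphabetically: isothiocyanato before phenanthroline.

tetraisothiocyanato(1,10-phenanthroline)tungsten(IV)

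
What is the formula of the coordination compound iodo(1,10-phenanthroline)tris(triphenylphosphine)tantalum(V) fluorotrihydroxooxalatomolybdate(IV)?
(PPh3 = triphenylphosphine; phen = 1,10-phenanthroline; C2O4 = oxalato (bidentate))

Cation [Ta…]: ligand charges -1, Ta(V) ⇒ ion charge 4+.
Anion [Mo…]: ligand charges -6, Mo(IV) ⇒ ion charge 2−.
One 4+ cation requires 2 of the 2− anion.

[TaI(phen)(PPh3)3][Mo(C2O4)F(OH)3]2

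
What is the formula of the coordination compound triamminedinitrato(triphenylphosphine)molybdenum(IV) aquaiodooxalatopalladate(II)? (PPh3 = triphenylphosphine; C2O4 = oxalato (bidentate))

Cation [Mo…]: ligand charges -2, Mo(IV) ⇒ ion charge 2+.
Anion [Pd…]: ligand charges -3, Pd(II) ⇒ ion charge 1−.
One 2+ cation requires 2 of the 1− anion.

[Mo(NH3)3(NO3)2(PPh3)][Pd(C2O4)(H2O)I]2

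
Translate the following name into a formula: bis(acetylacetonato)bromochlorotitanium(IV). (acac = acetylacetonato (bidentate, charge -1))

Ligands: 1 chloro (Cl, -1), 2 acetylacetonato (acac, -1), 1 bromo (Br, -1). Ligand charge sum = -4.
With Ti in oxidation state +4, the complex ion is [Ti...].

[Ti(acac)2BrCl]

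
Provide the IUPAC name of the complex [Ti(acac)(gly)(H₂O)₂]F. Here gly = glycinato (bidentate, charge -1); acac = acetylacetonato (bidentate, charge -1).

(acetylacetonato)diaqua(glycinato)titanium(III) fluoride

The 1 fluoride counter-ion carries a total charge of -1, so each complex ion is 1+.
Ligand charges: 1×glycinato (-1 each), 1×acetylacetonato (-1 each), 2×aqua (neutral); total -2. So Ti + (-2) = 1+, giving Ti = +3.
Ligands are named alphabetically: acetylacetonato before aqua before glycinato.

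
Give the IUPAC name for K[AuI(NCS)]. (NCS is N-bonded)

potassium iodoisothiocyanatoaurate(I)

The 1 potassium counter-ion carries a total charge of +1, so each complex ion is 1−.
Ligand charges: 1×iodo (-1 each), 1×isothiocyanato (-1 each); total -2. So Au + (-2) = 1−, giving Au = +1.
Ligands are named alphabetically: iodo before isothiocyanato.
The complex ion is anionic, so gold takes the -ate form aurate(I).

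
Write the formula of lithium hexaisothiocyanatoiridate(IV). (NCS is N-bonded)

Li2[Ir(NCS)6]

Ligands: 6 isothiocyanato (NCS, -1). Ligand charge sum = -6.
Charge balance with lithium (+1) requires 1 complex ion per 2 lithium.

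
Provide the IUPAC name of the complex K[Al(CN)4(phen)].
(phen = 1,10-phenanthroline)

potassium tetracyano(1,10-phenanthroline)aluminate(III)

The 1 potassium counter-ion carries a total charge of +1, so each complex ion is 1−.
Ligand charges: 4×cyano (-1 each), 1×1,10-phenanthroline (neutral); total -4. So Al + (-4) = 1−, giving Al = +3.
Ligands are named alphabetically: cyano before phenanthroline.
The complex ion is anionic, so aluminium takes the -ate form aluminate(III).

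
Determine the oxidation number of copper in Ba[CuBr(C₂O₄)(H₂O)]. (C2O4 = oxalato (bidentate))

1 barium outside the brackets (+2 each) → the complex ion is 2−.
Ligand charges: 1×H2O neutral; 1×C2O4 = -2; 1×Br = -1; sum -3.
Cu + (-3) = 2− ⇒ Cu is +1.

+1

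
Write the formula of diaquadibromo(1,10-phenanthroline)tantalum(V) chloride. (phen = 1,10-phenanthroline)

Ligands: 2 aqua (H2O, neutral), 2 bromo (Br, -1), 1 1,10-phenanthroline (phen, neutral). Ligand charge sum = -2.
Charge balance with chloride (-1) requires 1 complex ion per 3 chloride.

[TaBr2(H2O)2(phen)]Cl3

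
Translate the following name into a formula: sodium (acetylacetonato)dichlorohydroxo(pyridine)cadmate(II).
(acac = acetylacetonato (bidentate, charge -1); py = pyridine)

Ligands: 2 chloro (Cl, -1), 1 acetylacetonato (acac, -1), 1 pyridine (py, neutral), 1 hydroxo (OH, -1). Ligand charge sum = -4.
With Cd in oxidation state +2, the complex ion is [Cd...]^2−.
Charge balance with sodium (+1) requires 1 complex ion per 2 sodium.

Na2[Cd(acac)Cl2(OH)(py)]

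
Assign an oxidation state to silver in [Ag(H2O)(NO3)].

+1

No counter-ion: the bracketed complex is neutral.
Ligand charges: 1×NO3 = -1; 1×H2O neutral; sum -1.
Ag + (-1) = 0 ⇒ Ag is +1.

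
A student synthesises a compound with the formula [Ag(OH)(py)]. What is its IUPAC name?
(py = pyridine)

There is no counter-ion, so the complex is neutral overall.
Ligand charges: 1×hydroxo (-1 each), 1×pyridine (neutral); total -1. So Ag + (-1) = 0, giving Ag = +1.
Ligands are named alphabetically: hydroxo before pyridine.

hydroxo(pyridine)silver(I)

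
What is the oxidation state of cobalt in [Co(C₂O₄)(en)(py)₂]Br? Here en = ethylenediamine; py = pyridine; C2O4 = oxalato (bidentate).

+3

1 bromide outside the brackets (-1 each) → the complex ion is 1+.
Ligand charges: 1×en neutral; 2×py neutral; 1×C2O4 = -2; sum -2.
Co + (-2) = 1+ ⇒ Co is +3.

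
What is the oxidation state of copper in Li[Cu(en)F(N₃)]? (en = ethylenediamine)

+1

1 lithium outside the brackets (+1 each) → the complex ion is 1−.
Ligand charges: 1×N3 = -1; 1×en neutral; 1×F = -1; sum -2.
Cu + (-2) = 1− ⇒ Cu is +1.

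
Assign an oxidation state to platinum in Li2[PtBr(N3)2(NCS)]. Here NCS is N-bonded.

+2

2 lithium outside the brackets (+1 each) → the complex ion is 2−.
Ligand charges: 2×N3 = -2; 1×NCS = -1; 1×Br = -1; sum -4.
Pt + (-4) = 2− ⇒ Pt is +2.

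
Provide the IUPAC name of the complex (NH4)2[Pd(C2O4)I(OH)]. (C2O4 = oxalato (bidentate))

The 2 ammonium counter-ions carry a total charge of +2, so each complex ion is 2−.
Ligand charges: 1×oxalato (-2 each), 1×hydroxo (-1 each), 1×iodo (-1 each); total -4. So Pd + (-4) = 2−, giving Pd = +2.
The complex ion is anionic, so palladium takes the -ate form palladate(II).

ammonium hydroxoiodooxalatopalladate(II)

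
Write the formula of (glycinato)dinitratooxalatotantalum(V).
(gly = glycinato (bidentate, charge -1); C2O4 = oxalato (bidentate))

Ligands: 2 nitrato (NO3, -1), 1 glycinato (gly, -1), 1 oxalato (C2O4, -2). Ligand charge sum = -5.
With Ta in oxidation state +5, the complex ion is [Ta...].

[Ta(C2O4)(gly)(NO3)2]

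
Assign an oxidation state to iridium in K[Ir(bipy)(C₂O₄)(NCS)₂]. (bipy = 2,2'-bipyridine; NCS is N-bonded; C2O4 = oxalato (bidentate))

+3

1 potassium outside the brackets (+1 each) → the complex ion is 1−.
Ligand charges: 1×bipy neutral; 2×NCS = -2; 1×C2O4 = -2; sum -4.
Ir + (-4) = 1− ⇒ Ir is +3.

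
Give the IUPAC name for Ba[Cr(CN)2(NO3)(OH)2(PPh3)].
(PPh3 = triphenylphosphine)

The 1 barium counter-ion carries a total charge of +2, so each complex ion is 2−.
Ligand charges: 1×nitrato (-1 each), 1×triphenylphosphine (neutral), 2×cyano (-1 each), 2×hydroxo (-1 each); total -5. So Cr + (-5) = 2−, giving Cr = +3.
Ligands are named alphabetically: cyano before hydroxo before nitrato before triphenylphosphine.
The complex ion is anionic, so chromium takes the -ate form chromate(III).

barium dicyanodihydroxonitrato(triphenylphosphine)chromate(III)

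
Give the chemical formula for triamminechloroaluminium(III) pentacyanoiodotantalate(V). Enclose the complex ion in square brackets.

[AlCl(NH3)3][Ta(CN)5I]2

Cation [Al…]: ligand charges -1, Al(III) ⇒ ion charge 2+.
Anion [Ta…]: ligand charges -6, Ta(V) ⇒ ion charge 1−.
One 2+ cation requires 2 of the 1− anion.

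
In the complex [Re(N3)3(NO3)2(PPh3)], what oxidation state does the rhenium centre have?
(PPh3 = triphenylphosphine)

+5

No counter-ion: the bracketed complex is neutral.
Ligand charges: 3×N3 = -3; 2×NO3 = -2; 1×PPh3 neutral; sum -5.
Re + (-5) = 0 ⇒ Re is +5.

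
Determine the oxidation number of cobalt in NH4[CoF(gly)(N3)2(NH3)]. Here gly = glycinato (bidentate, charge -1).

1 ammonium outside the brackets (+1 each) → the complex ion is 1−.
Ligand charges: 1×F = -1; 1×gly = -1; 2×N3 = -2; 1×NH3 neutral; sum -4.
Co + (-4) = 1− ⇒ Co is +3.

+3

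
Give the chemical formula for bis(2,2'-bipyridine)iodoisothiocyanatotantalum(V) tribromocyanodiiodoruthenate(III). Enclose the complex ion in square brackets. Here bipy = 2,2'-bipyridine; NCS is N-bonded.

Cation [Ta…]: ligand charges -2, Ta(V) ⇒ ion charge 3+.
Anion [Ru…]: ligand charges -6, Ru(III) ⇒ ion charge 3−.
One 3+ cation balances one 3− anion.

[Ta(bipy)2I(NCS)][RuBr3(CN)I2]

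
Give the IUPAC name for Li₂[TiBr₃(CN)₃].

lithium tribromotricyanotitanate(IV)

The 2 lithium counter-ions carry a total charge of +2, so each complex ion is 2−.
Ligand charges: 3×bromo (-1 each), 3×cyano (-1 each); total -6. So Ti + (-6) = 2−, giving Ti = +4.
The complex ion is anionic, so titanium takes the -ate form titanate(IV).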